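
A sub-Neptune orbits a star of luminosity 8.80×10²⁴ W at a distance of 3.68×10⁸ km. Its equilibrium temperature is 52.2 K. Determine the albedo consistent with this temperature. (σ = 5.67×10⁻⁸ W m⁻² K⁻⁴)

A ≈ 0.67

d = 3.68×10⁸ km = 3.68×10¹¹ m.
Flux: S = L/(4πd²) = 8.80×10²⁴/(4π×(3.68×10¹¹)²) = 5.17 W m⁻².
From T_eq⁴ = S(1−A)/(4σ): 1−A = 4σT_eq⁴/S.
1−A = 4 × 5.67×10⁻⁸ × (52.2)⁴ / 5.17 = 0.326.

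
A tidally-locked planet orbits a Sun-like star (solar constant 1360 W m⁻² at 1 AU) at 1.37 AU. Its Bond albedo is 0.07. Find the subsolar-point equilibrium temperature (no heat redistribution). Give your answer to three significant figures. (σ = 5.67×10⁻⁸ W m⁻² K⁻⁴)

Flux at 1.37 AU: S = 1360/1.37² = 725 W m⁻².
At the subsolar point the surface absorbs S(1−A) and emits σT⁴ per unit area — no factor of 4, since only the local patch is in balance.
T = [725 × 0.93 / 5.67×10⁻⁸]^(1/4) = (1.19×10¹⁰)^(1/4) = 330 K.

T_ss ≈ 330 K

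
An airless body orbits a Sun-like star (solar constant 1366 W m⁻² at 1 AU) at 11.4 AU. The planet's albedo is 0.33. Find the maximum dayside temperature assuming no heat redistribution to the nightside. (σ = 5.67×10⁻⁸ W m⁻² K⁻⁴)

Flux at 11.4 AU: S = 1366/11.4² = 10.5 W m⁻².
With no redistribution each surface element balances locally: S(1−A) = σT⁴.
T = [10.5 × 0.67 / 5.67×10⁻⁸]^(1/4) = (1.24×10⁸)^(1/4) = 106 K.

T_ss ≈ 106 K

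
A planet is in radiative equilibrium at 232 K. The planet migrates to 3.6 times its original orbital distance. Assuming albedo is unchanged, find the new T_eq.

T_eq ≈ 122 K

T_eq ∝ L^(1/4) · d^(−1/2).
T′ = 232 / 3.6^(1/2) = 122 K.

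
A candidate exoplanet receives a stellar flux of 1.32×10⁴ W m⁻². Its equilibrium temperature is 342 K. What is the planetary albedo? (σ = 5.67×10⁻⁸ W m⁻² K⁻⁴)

From T_eq⁴ = S(1−A)/(4σ): 1−A = 4σT_eq⁴/S.
1−A = 4 × 5.67×10⁻⁸ × (342)⁴ / 1.32×10⁴ = 0.235.

A ≈ 0.76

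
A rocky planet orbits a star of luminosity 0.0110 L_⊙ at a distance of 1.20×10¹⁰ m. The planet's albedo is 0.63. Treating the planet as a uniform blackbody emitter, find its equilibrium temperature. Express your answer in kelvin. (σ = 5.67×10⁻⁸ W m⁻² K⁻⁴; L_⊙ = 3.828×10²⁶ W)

L = 0.0110 × 3.828×10²⁶ = 4.21×10²⁴ W.
Flux: S = L/(4πd²) = 4.21×10²⁴/(4π×(1.20×10¹⁰)²) = 2330 W m⁻².
Energy balance: absorbed = emitted ⇒ πR²·S(1−A) = 4πR²·σT_eq⁴, so T_eq⁴ = S(1−A)/(4σ).
T_eq = [2330 × 0.37 / (4 × 5.67×10⁻⁸)]^(1/4) = (3.80×10⁹)^(1/4) = 248 K.

T_eq ≈ 248 K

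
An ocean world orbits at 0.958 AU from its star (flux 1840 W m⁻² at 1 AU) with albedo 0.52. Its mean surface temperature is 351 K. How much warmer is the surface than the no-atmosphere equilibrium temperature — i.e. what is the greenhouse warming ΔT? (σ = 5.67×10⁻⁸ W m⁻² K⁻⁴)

ΔT ≈ 95.8 K

S = 1840/0.958² = 2005 W m⁻².
T_eq = [S(1−A)/(4σ)]^(1/4) = [2005×0.48/(4×5.67×10⁻⁸)]^(1/4) = 255.2 K.
ΔT = T_surf − T_eq = 351 − 255.2.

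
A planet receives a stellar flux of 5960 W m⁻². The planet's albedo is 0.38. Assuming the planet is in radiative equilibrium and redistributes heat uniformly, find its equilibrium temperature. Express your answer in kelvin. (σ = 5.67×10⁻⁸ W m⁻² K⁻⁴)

Energy balance: absorbed = emitted ⇒ πR²·S(1−A) = 4πR²·σT_eq⁴, so T_eq⁴ = S(1−A)/(4σ).
T_eq = [5960 × 0.62 / (4 × 5.67×10⁻⁸)]^(1/4) = (1.63×10¹⁰)^(1/4) = 357 K.

T_eq ≈ 357 K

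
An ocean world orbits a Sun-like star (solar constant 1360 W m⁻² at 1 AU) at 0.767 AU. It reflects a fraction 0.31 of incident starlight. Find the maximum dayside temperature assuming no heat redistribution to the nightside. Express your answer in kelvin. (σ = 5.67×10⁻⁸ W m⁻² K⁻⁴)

T_ss ≈ 410 K

Flux at 0.767 AU: S = 1360/0.767² = 2310 W m⁻².
With no redistribution each surface element balances locally: S(1−A) = σT⁴.
T = [2310 × 0.69 / 5.67×10⁻⁸]^(1/4) = (2.81×10¹⁰)^(1/4) = 410 K.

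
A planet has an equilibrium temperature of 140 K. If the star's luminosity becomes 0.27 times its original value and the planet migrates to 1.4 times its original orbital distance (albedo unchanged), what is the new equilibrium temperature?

T_eq ∝ L^(1/4) · d^(−1/2).
T′ = 140 × 0.27^(1/4) / 1.4^(1/2) = 85.3 K.

T_eq ≈ 85.3 K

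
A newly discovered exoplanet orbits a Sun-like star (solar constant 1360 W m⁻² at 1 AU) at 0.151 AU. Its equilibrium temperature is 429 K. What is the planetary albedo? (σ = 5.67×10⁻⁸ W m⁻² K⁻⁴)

A ≈ 0.87

Flux at 0.151 AU: S = 1360/0.151² = 5.96×10⁴ W m⁻².
From T_eq⁴ = S(1−A)/(4σ): 1−A = 4σT_eq⁴/S.
1−A = 4 × 5.67×10⁻⁸ × (429)⁴ / 5.96×10⁴ = 0.129.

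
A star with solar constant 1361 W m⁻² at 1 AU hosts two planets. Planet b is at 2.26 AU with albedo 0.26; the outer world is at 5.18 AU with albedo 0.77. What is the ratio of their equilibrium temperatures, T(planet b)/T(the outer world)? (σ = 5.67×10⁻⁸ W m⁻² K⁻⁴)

T₁/T₂ ≈ 2.028

T_eq = [S₀(1−A)/(4σd²)]^(1/4), so T ∝ (1−A)^(1/4) / √d.
T₁ = [1361×0.74/(4×5.67×10⁻⁸×2.26²)]^(1/4) = 171.71 K.
T₂ = [1361×0.23/(4×5.67×10⁻⁸×5.18²)]^(1/4) = 84.69 K.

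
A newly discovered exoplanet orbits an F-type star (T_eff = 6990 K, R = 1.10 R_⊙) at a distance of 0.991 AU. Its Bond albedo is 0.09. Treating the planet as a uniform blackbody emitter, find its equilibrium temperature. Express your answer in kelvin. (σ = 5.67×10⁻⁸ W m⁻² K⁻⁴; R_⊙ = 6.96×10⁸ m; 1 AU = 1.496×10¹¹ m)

R_⋆ = 1.10 × 6.96×10⁸ = 7.66×10⁸ m.
d = 0.991 AU = 1.48×10¹¹ m.
L = 4πR_⋆²σT_⋆⁴ = 4π(7.66×10⁸)² × 5.67×10⁻⁸ × (6990)⁴ = 9.97×10²⁶ W.
S = L/(4πd²) = 3610 W m⁻².
Energy balance: absorbed = emitted ⇒ πR²·S(1−A) = 4πR²·σT_eq⁴, so T_eq⁴ = S(1−A)/(4σ).
T_eq = [3610 × 0.91 / (4 × 5.67×10⁻⁸)]^(1/4) = (1.45×10¹⁰)^(1/4) = 347 K.

T_eq ≈ 347 K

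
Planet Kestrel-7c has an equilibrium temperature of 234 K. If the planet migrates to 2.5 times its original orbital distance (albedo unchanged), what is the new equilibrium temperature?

T_eq ∝ L^(1/4) · d^(−1/2).
T′ = 234 / 2.5^(1/2) = 148 K.

T_eq ≈ 148 K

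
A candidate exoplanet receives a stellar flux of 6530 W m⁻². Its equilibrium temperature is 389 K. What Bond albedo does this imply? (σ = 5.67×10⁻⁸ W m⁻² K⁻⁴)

From T_eq⁴ = S(1−A)/(4σ): 1−A = 4σT_eq⁴/S.
1−A = 4 × 5.67×10⁻⁸ × (389)⁴ / 6530 = 0.795.

A ≈ 0.20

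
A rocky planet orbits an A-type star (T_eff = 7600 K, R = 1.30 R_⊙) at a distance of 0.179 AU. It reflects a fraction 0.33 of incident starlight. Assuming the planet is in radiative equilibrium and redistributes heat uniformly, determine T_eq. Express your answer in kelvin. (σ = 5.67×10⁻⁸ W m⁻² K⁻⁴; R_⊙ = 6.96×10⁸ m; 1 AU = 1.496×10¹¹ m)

T_eq ≈ 894 K

R_⋆ = 1.30 × 6.96×10⁸ = 9.05×10⁸ m.
d = 0.179 AU = 2.68×10¹⁰ m.
L = 4πR_⋆²σT_⋆⁴ = 4π(9.05×10⁸)² × 5.67×10⁻⁸ × (7600)⁴ = 1.95×10²⁷ W.
S = L/(4πd²) = 2.16×10⁵ W m⁻².
Energy balance: absorbed = emitted ⇒ πR²·S(1−A) = 4πR²·σT_eq⁴, so T_eq⁴ = S(1−A)/(4σ).
T_eq = [2.16×10⁵ × 0.67 / (4 × 5.67×10⁻⁸)]^(1/4) = (6.38×10¹¹)^(1/4) = 894 K.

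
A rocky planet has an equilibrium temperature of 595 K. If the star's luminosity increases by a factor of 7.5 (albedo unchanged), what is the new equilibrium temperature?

T_eq ≈ 985 K

T_eq ∝ L^(1/4) · d^(−1/2).
T′ = 595 × 7.5^(1/4) = 985 K.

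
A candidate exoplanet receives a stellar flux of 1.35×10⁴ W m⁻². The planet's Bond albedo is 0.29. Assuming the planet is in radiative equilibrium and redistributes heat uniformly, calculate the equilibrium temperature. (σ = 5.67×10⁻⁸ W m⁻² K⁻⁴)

T_eq ≈ 453 K

Energy balance: absorbed = emitted ⇒ πR²·S(1−A) = 4πR²·σT_eq⁴, so T_eq⁴ = S(1−A)/(4σ).
T_eq = [1.35×10⁴ × 0.71 / (4 × 5.67×10⁻⁸)]^(1/4) = (4.23×10¹⁰)^(1/4) = 453 K.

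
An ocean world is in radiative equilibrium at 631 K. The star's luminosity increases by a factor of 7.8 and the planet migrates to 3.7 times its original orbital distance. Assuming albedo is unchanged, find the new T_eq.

T_eq ≈ 548 K

T_eq ∝ L^(1/4) · d^(−1/2).
T′ = 631 × 7.8^(1/4) / 3.7^(1/2) = 548 K.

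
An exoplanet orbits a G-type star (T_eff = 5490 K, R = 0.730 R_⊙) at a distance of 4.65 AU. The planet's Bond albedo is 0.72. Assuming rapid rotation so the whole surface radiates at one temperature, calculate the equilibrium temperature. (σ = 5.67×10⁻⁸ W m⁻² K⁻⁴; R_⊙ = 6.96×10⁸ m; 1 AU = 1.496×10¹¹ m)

T_eq ≈ 76.3 K

R_⋆ = 0.730 × 6.96×10⁸ = 5.08×10⁸ m.
d = 4.65 AU = 6.96×10¹¹ m.
L = 4πR_⋆²σT_⋆⁴ = 4π(5.08×10⁸)² × 5.67×10⁻⁸ × (5490)⁴ = 1.67×10²⁶ W.
S = L/(4πd²) = 27.5 W m⁻².
Energy balance: absorbed = emitted ⇒ πR²·S(1−A) = 4πR²·σT_eq⁴, so T_eq⁴ = S(1−A)/(4σ).
T_eq = [27.5 × 0.28 / (4 × 5.67×10⁻⁸)]^(1/4) = (3.39×10⁷)^(1/4) = 76.3 K.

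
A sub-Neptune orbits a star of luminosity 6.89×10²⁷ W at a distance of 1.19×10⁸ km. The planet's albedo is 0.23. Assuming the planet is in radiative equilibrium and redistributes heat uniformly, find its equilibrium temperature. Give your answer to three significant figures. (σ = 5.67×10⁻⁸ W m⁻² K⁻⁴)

T_eq ≈ 602 K

d = 1.19×10⁸ km = 1.19×10¹¹ m.
Flux: S = L/(4πd²) = 6.89×10²⁷/(4π×(1.19×10¹¹)²) = 3.87×10⁴ W m⁻².
Energy balance: absorbed = emitted ⇒ πR²·S(1−A) = 4πR²·σT_eq⁴, so T_eq⁴ = S(1−A)/(4σ).
T_eq = [3.87×10⁴ × 0.77 / (4 × 5.67×10⁻⁸)]^(1/4) = (1.31×10¹¹)^(1/4) = 602 K.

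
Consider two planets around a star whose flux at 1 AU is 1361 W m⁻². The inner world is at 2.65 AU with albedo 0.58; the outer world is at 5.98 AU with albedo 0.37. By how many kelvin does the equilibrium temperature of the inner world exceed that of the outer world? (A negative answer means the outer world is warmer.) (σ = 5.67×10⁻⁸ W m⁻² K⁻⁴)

ΔT ≈ 36.2 K

T_eq = [S₀(1−A)/(4σd²)]^(1/4), so T ∝ (1−A)^(1/4) / √d.
T₁ = [1361×0.42/(4×5.67×10⁻⁸×2.65²)]^(1/4) = 137.64 K.
T₂ = [1361×0.63/(4×5.67×10⁻⁸×5.98²)]^(1/4) = 101.40 K.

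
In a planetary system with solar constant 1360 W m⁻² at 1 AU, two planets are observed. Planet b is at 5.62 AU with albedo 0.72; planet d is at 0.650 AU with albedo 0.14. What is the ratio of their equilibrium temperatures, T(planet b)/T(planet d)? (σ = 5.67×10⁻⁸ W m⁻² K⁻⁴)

T_eq = [S₀(1−A)/(4σd²)]^(1/4), so T ∝ (1−A)^(1/4) / √d.
T₁ = [1360×0.28/(4×5.67×10⁻⁸×5.62²)]^(1/4) = 85.39 K.
T₂ = [1360×0.86/(4×5.67×10⁻⁸×0.650²)]^(1/4) = 332.39 K.

T₁/T₂ ≈ 0.257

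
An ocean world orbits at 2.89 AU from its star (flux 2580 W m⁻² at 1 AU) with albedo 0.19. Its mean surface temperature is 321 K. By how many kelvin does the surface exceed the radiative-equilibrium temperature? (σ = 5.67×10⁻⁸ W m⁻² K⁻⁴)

ΔT ≈ 138.8 K

S = 2580/2.89² = 308.9 W m⁻².
T_eq = [S(1−A)/(4σ)]^(1/4) = [308.9×0.81/(4×5.67×10⁻⁸)]^(1/4) = 182.2 K.
ΔT = T_surf − T_eq = 321 − 182.2.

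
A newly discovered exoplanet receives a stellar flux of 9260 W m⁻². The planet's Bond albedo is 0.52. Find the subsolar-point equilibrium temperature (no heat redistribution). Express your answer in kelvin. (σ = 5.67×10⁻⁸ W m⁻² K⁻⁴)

At the subsolar point the surface absorbs S(1−A) and emits σT⁴ per unit area — no factor of 4, since only the local patch is in balance.
T = [9260 × 0.48 / 5.67×10⁻⁸]^(1/4) = (7.84×10¹⁰)^(1/4) = 529 K.

T_ss ≈ 529 K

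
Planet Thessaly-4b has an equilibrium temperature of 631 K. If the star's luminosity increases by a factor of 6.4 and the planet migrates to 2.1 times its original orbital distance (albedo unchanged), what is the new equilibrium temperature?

T_eq ≈ 693 K

T_eq ∝ L^(1/4) · d^(−1/2).
T′ = 631 × 6.4^(1/4) / 2.1^(1/2) = 693 K.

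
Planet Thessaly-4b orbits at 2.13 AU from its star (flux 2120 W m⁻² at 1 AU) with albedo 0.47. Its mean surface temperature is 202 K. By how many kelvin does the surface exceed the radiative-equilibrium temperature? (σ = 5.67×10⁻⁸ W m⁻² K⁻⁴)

S = 2120/2.13² = 467.3 W m⁻².
T_eq = [S(1−A)/(4σ)]^(1/4) = [467.3×0.53/(4×5.67×10⁻⁸)]^(1/4) = 181.8 K.
ΔT = T_surf − T_eq = 202 − 181.8.

ΔT ≈ 20.2 K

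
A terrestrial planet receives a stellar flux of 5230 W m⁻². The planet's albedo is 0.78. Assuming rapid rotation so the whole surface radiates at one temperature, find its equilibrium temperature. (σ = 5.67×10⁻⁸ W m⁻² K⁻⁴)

Energy balance: absorbed = emitted ⇒ πR²·S(1−A) = 4πR²·σT_eq⁴, so T_eq⁴ = S(1−A)/(4σ).
T_eq = [5230 × 0.22 / (4 × 5.67×10⁻⁸)]^(1/4) = (5.07×10⁹)^(1/4) = 267 K.

T_eq ≈ 267 K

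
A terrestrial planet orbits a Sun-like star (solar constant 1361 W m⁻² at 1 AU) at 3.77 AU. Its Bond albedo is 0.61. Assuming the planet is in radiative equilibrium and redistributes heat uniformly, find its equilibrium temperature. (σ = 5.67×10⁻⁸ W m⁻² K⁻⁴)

T_eq ≈ 113 K

Flux at 3.77 AU: S = 1361/3.77² = 95.8 W m⁻².
Energy balance: absorbed = emitted ⇒ πR²·S(1−A) = 4πR²·σT_eq⁴, so T_eq⁴ = S(1−A)/(4σ).
T_eq = [95.8 × 0.39 / (4 × 5.67×10⁻⁸)]^(1/4) = (1.65×10⁸)^(1/4) = 113 K.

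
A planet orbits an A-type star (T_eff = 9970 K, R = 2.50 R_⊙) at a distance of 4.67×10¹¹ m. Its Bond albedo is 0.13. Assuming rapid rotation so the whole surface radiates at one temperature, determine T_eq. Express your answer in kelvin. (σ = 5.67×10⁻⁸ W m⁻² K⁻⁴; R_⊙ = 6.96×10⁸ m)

T_eq ≈ 416 K

R_⋆ = 2.50 × 6.96×10⁸ = 1.74×10⁹ m.
L = 4πR_⋆²σT_⋆⁴ = 4π(1.74×10⁹)² × 5.67×10⁻⁸ × (9970)⁴ = 2.13×10²⁸ W.
S = L/(4πd²) = 7780 W m⁻².
Energy balance: absorbed = emitted ⇒ πR²·S(1−A) = 4πR²·σT_eq⁴, so T_eq⁴ = S(1−A)/(4σ).
T_eq = [7780 × 0.87 / (4 × 5.67×10⁻⁸)]^(1/4) = (2.98×10¹⁰)^(1/4) = 416 K.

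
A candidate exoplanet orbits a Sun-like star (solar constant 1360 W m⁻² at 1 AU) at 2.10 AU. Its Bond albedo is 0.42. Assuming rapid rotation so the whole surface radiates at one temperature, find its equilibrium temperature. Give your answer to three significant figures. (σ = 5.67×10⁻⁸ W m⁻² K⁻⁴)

Flux at 2.10 AU: S = 1360/2.10² = 308 W m⁻².
Energy balance: absorbed = emitted ⇒ πR²·S(1−A) = 4πR²·σT_eq⁴, so T_eq⁴ = S(1−A)/(4σ).
T_eq = [308 × 0.58 / (4 × 5.67×10⁻⁸)]^(1/4) = (7.89×10⁸)^(1/4) = 168 K.

T_eq ≈ 168 K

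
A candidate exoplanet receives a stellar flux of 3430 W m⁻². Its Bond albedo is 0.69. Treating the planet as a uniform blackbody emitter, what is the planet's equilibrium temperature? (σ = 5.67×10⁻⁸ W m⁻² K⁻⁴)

Energy balance: absorbed = emitted ⇒ πR²·S(1−A) = 4πR²·σT_eq⁴, so T_eq⁴ = S(1−A)/(4σ).
T_eq = [3430 × 0.31 / (4 × 5.67×10⁻⁸)]^(1/4) = (4.69×10⁹)^(1/4) = 262 K.

T_eq ≈ 262 K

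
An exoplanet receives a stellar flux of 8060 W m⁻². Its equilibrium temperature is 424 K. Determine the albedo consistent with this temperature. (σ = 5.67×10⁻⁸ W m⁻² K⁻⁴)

A ≈ 0.09

From T_eq⁴ = S(1−A)/(4σ): 1−A = 4σT_eq⁴/S.
1−A = 4 × 5.67×10⁻⁸ × (424)⁴ / 8060 = 0.909.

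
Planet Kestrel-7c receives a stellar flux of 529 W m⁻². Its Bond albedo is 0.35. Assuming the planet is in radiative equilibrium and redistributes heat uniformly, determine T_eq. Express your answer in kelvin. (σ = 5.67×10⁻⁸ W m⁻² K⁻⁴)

T_eq ≈ 197 K

Energy balance: absorbed = emitted ⇒ πR²·S(1−A) = 4πR²·σT_eq⁴, so T_eq⁴ = S(1−A)/(4σ).
T_eq = [529 × 0.65 / (4 × 5.67×10⁻⁸)]^(1/4) = (1.52×10⁹)^(1/4) = 197 K.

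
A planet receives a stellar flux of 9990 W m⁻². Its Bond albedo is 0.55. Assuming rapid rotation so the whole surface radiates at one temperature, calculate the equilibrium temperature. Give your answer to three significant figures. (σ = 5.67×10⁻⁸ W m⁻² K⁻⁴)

Energy balance: absorbed = emitted ⇒ πR²·S(1−A) = 4πR²·σT_eq⁴, so T_eq⁴ = S(1−A)/(4σ).
T_eq = [9990 × 0.45 / (4 × 5.67×10⁻⁸)]^(1/4) = (1.98×10¹⁰)^(1/4) = 375 K.

T_eq ≈ 375 K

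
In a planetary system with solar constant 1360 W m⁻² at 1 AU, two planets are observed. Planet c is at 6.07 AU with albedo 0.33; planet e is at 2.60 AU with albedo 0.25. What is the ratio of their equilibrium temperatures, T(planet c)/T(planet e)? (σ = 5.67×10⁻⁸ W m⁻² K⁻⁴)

T₁/T₂ ≈ 0.636

T_eq = [S₀(1−A)/(4σd²)]^(1/4), so T ∝ (1−A)^(1/4) / √d.
T₁ = [1360×0.67/(4×5.67×10⁻⁸×6.07²)]^(1/4) = 102.19 K.
T₂ = [1360×0.75/(4×5.67×10⁻⁸×2.60²)]^(1/4) = 160.60 K.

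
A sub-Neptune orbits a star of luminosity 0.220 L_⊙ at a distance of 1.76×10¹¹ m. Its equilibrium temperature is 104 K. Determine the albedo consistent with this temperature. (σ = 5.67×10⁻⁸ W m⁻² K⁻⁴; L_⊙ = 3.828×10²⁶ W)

A ≈ 0.88

L = 0.220 × 3.828×10²⁶ = 8.42×10²⁵ W.
Flux: S = L/(4πd²) = 8.42×10²⁵/(4π×(1.76×10¹¹)²) = 216 W m⁻².
From T_eq⁴ = S(1−A)/(4σ): 1−A = 4σT_eq⁴/S.
1−A = 4 × 5.67×10⁻⁸ × (104)⁴ / 216 = 0.123.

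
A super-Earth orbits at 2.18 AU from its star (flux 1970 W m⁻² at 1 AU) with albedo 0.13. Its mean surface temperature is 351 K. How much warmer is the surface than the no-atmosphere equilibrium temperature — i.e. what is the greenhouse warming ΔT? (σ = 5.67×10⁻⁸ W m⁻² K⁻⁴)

ΔT ≈ 151.3 K

S = 1970/2.18² = 414.5 W m⁻².
T_eq = [S(1−A)/(4σ)]^(1/4) = [414.5×0.87/(4×5.67×10⁻⁸)]^(1/4) = 199.7 K.
ΔT = T_surf − T_eq = 351 − 199.7.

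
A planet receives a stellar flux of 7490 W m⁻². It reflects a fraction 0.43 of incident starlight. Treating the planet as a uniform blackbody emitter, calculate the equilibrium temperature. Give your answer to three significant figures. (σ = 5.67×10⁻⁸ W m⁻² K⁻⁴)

T_eq ≈ 370 K

Energy balance: absorbed = emitted ⇒ πR²·S(1−A) = 4πR²·σT_eq⁴, so T_eq⁴ = S(1−A)/(4σ).
T_eq = [7490 × 0.57 / (4 × 5.67×10⁻⁸)]^(1/4) = (1.88×10¹⁰)^(1/4) = 370 K.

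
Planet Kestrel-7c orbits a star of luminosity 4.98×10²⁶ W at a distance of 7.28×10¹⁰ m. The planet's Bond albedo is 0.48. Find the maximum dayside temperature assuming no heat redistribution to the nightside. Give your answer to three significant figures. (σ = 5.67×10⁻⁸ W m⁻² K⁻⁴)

T_ss ≈ 512 K

Flux: S = L/(4πd²) = 4.98×10²⁶/(4π×(7.28×10¹⁰)²) = 7480 W m⁻².
With no redistribution each surface element balances locally: S(1−A) = σT⁴.
T = [7480 × 0.52 / 5.67×10⁻⁸]^(1/4) = (6.86×10¹⁰)^(1/4) = 512 K.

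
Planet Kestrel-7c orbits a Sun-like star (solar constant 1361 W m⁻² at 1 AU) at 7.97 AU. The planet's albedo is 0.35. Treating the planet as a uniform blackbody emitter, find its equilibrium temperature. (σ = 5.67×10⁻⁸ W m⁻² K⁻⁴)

T_eq ≈ 88.5 K

Flux at 7.97 AU: S = 1361/7.97² = 21.4 W m⁻².
Energy balance: absorbed = emitted ⇒ πR²·S(1−A) = 4πR²·σT_eq⁴, so T_eq⁴ = S(1−A)/(4σ).
T_eq = [21.4 × 0.65 / (4 × 5.67×10⁻⁸)]^(1/4) = (6.14×10⁷)^(1/4) = 88.5 K.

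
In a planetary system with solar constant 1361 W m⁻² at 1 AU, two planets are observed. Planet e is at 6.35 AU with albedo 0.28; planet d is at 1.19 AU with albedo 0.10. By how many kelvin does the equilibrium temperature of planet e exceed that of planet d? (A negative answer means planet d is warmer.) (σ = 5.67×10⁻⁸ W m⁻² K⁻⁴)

T_eq = [S₀(1−A)/(4σd²)]^(1/4), so T ∝ (1−A)^(1/4) / √d.
T₁ = [1361×0.72/(4×5.67×10⁻⁸×6.35²)]^(1/4) = 101.74 K.
T₂ = [1361×0.90/(4×5.67×10⁻⁸×1.19²)]^(1/4) = 248.51 K.

ΔT ≈ -146.8 K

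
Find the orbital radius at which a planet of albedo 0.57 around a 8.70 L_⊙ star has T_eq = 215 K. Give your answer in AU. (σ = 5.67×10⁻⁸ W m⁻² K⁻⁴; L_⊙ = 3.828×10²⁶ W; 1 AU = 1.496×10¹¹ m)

L = 8.70 × 3.828×10²⁶ = 3.33×10²⁷ W.
From T_eq⁴ = L(1−A)/(16πσd²): d = √[L(1−A)/(16πσT_eq⁴)].
d = √[3.33×10²⁷ × 0.43 / (16π × 5.67×10⁻⁸ × (215)⁴)] = 4.85×10¹¹ m = 3.24 AU.

d ≈ 3.24 AU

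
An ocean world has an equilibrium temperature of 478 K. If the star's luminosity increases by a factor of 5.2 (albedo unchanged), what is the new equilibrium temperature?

T_eq ∝ L^(1/4) · d^(−1/2).
T′ = 478 × 5.2^(1/4) = 722 K.

T_eq ≈ 722 K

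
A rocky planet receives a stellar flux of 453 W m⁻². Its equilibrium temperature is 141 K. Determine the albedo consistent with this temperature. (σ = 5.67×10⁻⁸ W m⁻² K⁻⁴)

A ≈ 0.80

From T_eq⁴ = S(1−A)/(4σ): 1−A = 4σT_eq⁴/S.
1−A = 4 × 5.67×10⁻⁸ × (141)⁴ / 453 = 0.198.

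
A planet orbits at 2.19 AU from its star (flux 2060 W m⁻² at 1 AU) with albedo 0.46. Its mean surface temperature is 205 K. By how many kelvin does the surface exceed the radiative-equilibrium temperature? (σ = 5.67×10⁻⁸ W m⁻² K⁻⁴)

S = 2060/2.19² = 429.5 W m⁻².
T_eq = [S(1−A)/(4σ)]^(1/4) = [429.5×0.54/(4×5.67×10⁻⁸)]^(1/4) = 178.8 K.
ΔT = T_surf − T_eq = 205 − 178.8.

ΔT ≈ 26.2 K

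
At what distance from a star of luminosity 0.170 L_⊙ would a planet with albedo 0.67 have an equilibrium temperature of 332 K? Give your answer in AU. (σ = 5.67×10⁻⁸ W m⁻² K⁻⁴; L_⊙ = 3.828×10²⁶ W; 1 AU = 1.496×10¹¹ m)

L = 0.170 × 3.828×10²⁶ = 6.51×10²⁵ W.
From T_eq⁴ = L(1−A)/(16πσd²): d = √[L(1−A)/(16πσT_eq⁴)].
d = √[6.51×10²⁵ × 0.33 / (16π × 5.67×10⁻⁸ × (332)⁴)] = 2.49×10¹⁰ m = 0.166 AU.

d ≈ 0.166 AU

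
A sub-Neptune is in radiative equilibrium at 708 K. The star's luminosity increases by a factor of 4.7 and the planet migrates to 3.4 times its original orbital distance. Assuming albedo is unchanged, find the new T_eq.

T_eq ∝ L^(1/4) · d^(−1/2).
T′ = 708 × 4.7^(1/4) / 3.4^(1/2) = 565 K.

T_eq ≈ 565 K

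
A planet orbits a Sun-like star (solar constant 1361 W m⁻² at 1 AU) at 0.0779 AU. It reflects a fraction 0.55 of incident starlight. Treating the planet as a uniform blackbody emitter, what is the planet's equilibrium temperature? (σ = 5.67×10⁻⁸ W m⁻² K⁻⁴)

T_eq ≈ 817 K

Flux at 0.0779 AU: S = 1361/0.0779² = 2.24×10⁵ W m⁻².
Energy balance: absorbed = emitted ⇒ πR²·S(1−A) = 4πR²·σT_eq⁴, so T_eq⁴ = S(1−A)/(4σ).
T_eq = [2.24×10⁵ × 0.45 / (4 × 5.67×10⁻⁸)]^(1/4) = (4.45×10¹¹)^(1/4) = 817 K.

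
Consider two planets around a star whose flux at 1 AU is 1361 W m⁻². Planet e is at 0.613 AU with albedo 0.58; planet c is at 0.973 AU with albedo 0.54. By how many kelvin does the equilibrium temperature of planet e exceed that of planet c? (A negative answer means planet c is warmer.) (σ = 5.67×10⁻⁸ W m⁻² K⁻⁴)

T_eq = [S₀(1−A)/(4σd²)]^(1/4), so T ∝ (1−A)^(1/4) / √d.
T₁ = [1361×0.42/(4×5.67×10⁻⁸×0.613²)]^(1/4) = 286.18 K.
T₂ = [1361×0.46/(4×5.67×10⁻⁸×0.973²)]^(1/4) = 232.37 K.

ΔT ≈ 53.8 K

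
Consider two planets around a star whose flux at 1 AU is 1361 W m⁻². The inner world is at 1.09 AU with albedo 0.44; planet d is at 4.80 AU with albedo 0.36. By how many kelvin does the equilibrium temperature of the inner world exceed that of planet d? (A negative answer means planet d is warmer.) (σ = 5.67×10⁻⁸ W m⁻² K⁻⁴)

ΔT ≈ 117.0 K

T_eq = [S₀(1−A)/(4σd²)]^(1/4), so T ∝ (1−A)^(1/4) / √d.
T₁ = [1361×0.56/(4×5.67×10⁻⁸×1.09²)]^(1/4) = 230.61 K.
T₂ = [1361×0.64/(4×5.67×10⁻⁸×4.80²)]^(1/4) = 113.63 K.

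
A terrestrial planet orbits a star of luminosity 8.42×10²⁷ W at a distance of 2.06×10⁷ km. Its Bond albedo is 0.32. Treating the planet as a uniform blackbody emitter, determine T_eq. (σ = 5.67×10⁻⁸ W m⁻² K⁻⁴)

d = 2.06×10⁷ km = 2.06×10¹⁰ m.
Flux: S = L/(4πd²) = 8.42×10²⁷/(4π×(2.06×10¹⁰)²) = 1.58×10⁶ W m⁻².
Energy balance: absorbed = emitted ⇒ πR²·S(1−A) = 4πR²·σT_eq⁴, so T_eq⁴ = S(1−A)/(4σ).
T_eq = [1.58×10⁶ × 0.68 / (4 × 5.67×10⁻⁸)]^(1/4) = (4.73×10¹²)^(1/4) = 1480 K.

T_eq ≈ 1480 K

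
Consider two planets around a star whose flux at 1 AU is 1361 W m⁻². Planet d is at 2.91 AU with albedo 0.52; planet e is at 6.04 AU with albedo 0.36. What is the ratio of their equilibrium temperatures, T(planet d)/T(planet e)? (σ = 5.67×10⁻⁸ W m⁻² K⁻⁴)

T_eq = [S₀(1−A)/(4σd²)]^(1/4), so T ∝ (1−A)^(1/4) / √d.
T₁ = [1361×0.48/(4×5.67×10⁻⁸×2.91²)]^(1/4) = 135.81 K.
T₂ = [1361×0.64/(4×5.67×10⁻⁸×6.04²)]^(1/4) = 101.29 K.

T₁/T₂ ≈ 1.341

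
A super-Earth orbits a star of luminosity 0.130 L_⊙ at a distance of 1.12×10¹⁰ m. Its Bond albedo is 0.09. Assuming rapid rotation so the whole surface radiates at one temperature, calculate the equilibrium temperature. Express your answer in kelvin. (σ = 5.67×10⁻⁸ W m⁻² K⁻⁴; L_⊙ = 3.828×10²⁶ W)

L = 0.130 × 3.828×10²⁶ = 4.98×10²⁵ W.
Flux: S = L/(4πd²) = 4.98×10²⁵/(4π×(1.12×10¹⁰)²) = 3.16×10⁴ W m⁻².
Energy balance: absorbed = emitted ⇒ πR²·S(1−A) = 4πR²·σT_eq⁴, so T_eq⁴ = S(1−A)/(4σ).
T_eq = [3.16×10⁴ × 0.91 / (4 × 5.67×10⁻⁸)]^(1/4) = (1.27×10¹¹)^(1/4) = 597 K.

T_eq ≈ 597 K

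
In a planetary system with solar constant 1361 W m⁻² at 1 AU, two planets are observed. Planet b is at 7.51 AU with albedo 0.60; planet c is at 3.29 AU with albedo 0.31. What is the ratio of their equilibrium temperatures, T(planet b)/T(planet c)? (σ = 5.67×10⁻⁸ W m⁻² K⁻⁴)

T_eq = [S₀(1−A)/(4σd²)]^(1/4), so T ∝ (1−A)^(1/4) / √d.
T₁ = [1361×0.40/(4×5.67×10⁻⁸×7.51²)]^(1/4) = 80.77 K.
T₂ = [1361×0.69/(4×5.67×10⁻⁸×3.29²)]^(1/4) = 139.85 K.

T₁/T₂ ≈ 0.578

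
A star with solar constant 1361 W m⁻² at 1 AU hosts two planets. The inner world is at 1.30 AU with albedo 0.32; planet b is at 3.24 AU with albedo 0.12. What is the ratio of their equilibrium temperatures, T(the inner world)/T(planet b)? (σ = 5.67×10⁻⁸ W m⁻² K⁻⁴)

T₁/T₂ ≈ 1.480

T_eq = [S₀(1−A)/(4σd²)]^(1/4), so T ∝ (1−A)^(1/4) / √d.
T₁ = [1361×0.68/(4×5.67×10⁻⁸×1.30²)]^(1/4) = 221.67 K.
T₂ = [1361×0.88/(4×5.67×10⁻⁸×3.24²)]^(1/4) = 149.76 K.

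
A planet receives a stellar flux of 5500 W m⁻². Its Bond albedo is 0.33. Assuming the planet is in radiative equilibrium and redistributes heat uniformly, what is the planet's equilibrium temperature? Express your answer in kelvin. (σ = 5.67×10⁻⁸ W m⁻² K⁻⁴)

Energy balance: absorbed = emitted ⇒ πR²·S(1−A) = 4πR²·σT_eq⁴, so T_eq⁴ = S(1−A)/(4σ).
T_eq = [5500 × 0.67 / (4 × 5.67×10⁻⁸)]^(1/4) = (1.62×10¹⁰)^(1/4) = 357 K.

T_eq ≈ 357 K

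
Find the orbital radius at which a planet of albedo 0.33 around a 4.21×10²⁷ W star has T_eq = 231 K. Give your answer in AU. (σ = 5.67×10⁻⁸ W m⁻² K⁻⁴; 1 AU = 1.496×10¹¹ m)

d ≈ 3.94 AU

From T_eq⁴ = L(1−A)/(16πσd²): d = √[L(1−A)/(16πσT_eq⁴)].
d = √[4.21×10²⁷ × 0.67 / (16π × 5.67×10⁻⁸ × (231)⁴)] = 5.90×10¹¹ m = 3.94 AU.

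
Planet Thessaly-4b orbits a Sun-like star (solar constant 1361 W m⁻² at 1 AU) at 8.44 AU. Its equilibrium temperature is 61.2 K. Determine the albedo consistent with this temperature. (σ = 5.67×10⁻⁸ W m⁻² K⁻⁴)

Flux at 8.44 AU: S = 1361/8.44² = 19.1 W m⁻².
From T_eq⁴ = S(1−A)/(4σ): 1−A = 4σT_eq⁴/S.
1−A = 4 × 5.67×10⁻⁸ × (61.2)⁴ / 19.1 = 0.167.

A ≈ 0.83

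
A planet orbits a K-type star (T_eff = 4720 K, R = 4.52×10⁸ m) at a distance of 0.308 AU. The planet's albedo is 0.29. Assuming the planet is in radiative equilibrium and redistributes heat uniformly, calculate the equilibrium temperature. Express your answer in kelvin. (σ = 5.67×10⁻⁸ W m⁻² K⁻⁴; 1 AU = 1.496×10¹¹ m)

T_eq ≈ 303 K

d = 0.308 AU = 4.61×10¹⁰ m.
L = 4πR_⋆²σT_⋆⁴ = 4π(4.52×10⁸)² × 5.67×10⁻⁸ × (4720)⁴ = 7.22×10²⁵ W.
S = L/(4πd²) = 2710 W m⁻².
Energy balance: absorbed = emitted ⇒ πR²·S(1−A) = 4πR²·σT_eq⁴, so T_eq⁴ = S(1−A)/(4σ).
T_eq = [2710 × 0.71 / (4 × 5.67×10⁻⁸)]^(1/4) = (8.48×10⁹)^(1/4) = 303 K.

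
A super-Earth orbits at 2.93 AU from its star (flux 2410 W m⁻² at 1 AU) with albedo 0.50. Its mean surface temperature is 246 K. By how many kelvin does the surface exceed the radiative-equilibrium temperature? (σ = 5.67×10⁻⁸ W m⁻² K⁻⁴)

ΔT ≈ 88.3 K

S = 2410/2.93² = 280.7 W m⁻².
T_eq = [S(1−A)/(4σ)]^(1/4) = [280.7×0.50/(4×5.67×10⁻⁸)]^(1/4) = 157.7 K.
ΔT = T_surf − T_eq = 246 − 157.7.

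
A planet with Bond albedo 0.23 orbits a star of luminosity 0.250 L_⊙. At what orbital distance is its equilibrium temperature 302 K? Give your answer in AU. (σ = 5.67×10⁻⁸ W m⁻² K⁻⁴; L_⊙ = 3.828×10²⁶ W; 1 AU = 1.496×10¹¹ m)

d ≈ 0.373 AU

L = 0.250 × 3.828×10²⁶ = 9.57×10²⁵ W.
From T_eq⁴ = L(1−A)/(16πσd²): d = √[L(1−A)/(16πσT_eq⁴)].
d = √[9.57×10²⁵ × 0.77 / (16π × 5.67×10⁻⁸ × (302)⁴)] = 5.58×10¹⁰ m = 0.373 AU.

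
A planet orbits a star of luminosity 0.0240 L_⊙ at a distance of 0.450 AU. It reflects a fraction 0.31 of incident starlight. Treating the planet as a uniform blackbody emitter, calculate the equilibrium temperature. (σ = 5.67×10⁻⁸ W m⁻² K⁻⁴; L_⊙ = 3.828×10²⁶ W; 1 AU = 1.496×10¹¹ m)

d = 0.450 AU = 6.73×10¹⁰ m.
L = 0.0240 × 3.828×10²⁶ = 9.19×10²⁴ W.
Flux: S = L/(4πd²) = 9.19×10²⁴/(4π×(6.73×10¹⁰)²) = 161 W m⁻².
Energy balance: absorbed = emitted ⇒ πR²·S(1−A) = 4πR²·σT_eq⁴, so T_eq⁴ = S(1−A)/(4σ).
T_eq = [161 × 0.69 / (4 × 5.67×10⁻⁸)]^(1/4) = (4.91×10⁸)^(1/4) = 149 K.

T_eq ≈ 149 K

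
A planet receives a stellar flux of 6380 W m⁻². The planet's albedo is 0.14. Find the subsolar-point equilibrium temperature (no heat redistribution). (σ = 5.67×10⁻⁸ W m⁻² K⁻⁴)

At the subsolar point the surface absorbs S(1−A) and emits σT⁴ per unit area — no factor of 4, since only the local patch is in balance.
T = [6380 × 0.86 / 5.67×10⁻⁸]^(1/4) = (9.68×10¹⁰)^(1/4) = 558 K.

T_ss ≈ 558 K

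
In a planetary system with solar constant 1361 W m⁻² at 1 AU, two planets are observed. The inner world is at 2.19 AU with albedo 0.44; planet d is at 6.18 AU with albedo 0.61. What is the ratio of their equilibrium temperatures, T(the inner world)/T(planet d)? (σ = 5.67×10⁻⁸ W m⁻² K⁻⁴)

T_eq = [S₀(1−A)/(4σd²)]^(1/4), so T ∝ (1−A)^(1/4) / √d.
T₁ = [1361×0.56/(4×5.67×10⁻⁸×2.19²)]^(1/4) = 162.70 K.
T₂ = [1361×0.39/(4×5.67×10⁻⁸×6.18²)]^(1/4) = 88.48 K.

T₁/T₂ ≈ 1.839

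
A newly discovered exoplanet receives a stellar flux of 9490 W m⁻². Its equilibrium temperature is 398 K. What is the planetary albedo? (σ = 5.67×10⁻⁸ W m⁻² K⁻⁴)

A ≈ 0.40

From T_eq⁴ = S(1−A)/(4σ): 1−A = 4σT_eq⁴/S.
1−A = 4 × 5.67×10⁻⁸ × (398)⁴ / 9490 = 0.600.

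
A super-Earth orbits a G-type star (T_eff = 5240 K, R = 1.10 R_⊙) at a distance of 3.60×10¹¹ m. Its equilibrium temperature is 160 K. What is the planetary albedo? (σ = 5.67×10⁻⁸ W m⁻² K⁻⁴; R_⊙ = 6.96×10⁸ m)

R_⋆ = 1.10 × 6.96×10⁸ = 7.66×10⁸ m.
L = 4πR_⋆²σT_⋆⁴ = 4π(7.66×10⁸)² × 5.67×10⁻⁸ × (5240)⁴ = 3.15×10²⁶ W.
S = L/(4πd²) = 193 W m⁻².
From T_eq⁴ = S(1−A)/(4σ): 1−A = 4σT_eq⁴/S.
1−A = 4 × 5.67×10⁻⁸ × (160)⁴ / 193 = 0.769.

A ≈ 0.23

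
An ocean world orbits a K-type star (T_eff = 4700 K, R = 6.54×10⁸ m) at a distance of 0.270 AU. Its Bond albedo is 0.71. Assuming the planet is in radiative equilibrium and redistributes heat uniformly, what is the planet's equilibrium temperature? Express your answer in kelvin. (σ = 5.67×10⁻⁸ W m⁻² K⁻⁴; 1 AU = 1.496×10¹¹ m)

T_eq ≈ 310 K

d = 0.270 AU = 4.04×10¹⁰ m.
L = 4πR_⋆²σT_⋆⁴ = 4π(6.54×10⁸)² × 5.67×10⁻⁸ × (4700)⁴ = 1.49×10²⁶ W.
S = L/(4πd²) = 7250 W m⁻².
Energy balance: absorbed = emitted ⇒ πR²·S(1−A) = 4πR²·σT_eq⁴, so T_eq⁴ = S(1−A)/(4σ).
T_eq = [7250 × 0.29 / (4 × 5.67×10⁻⁸)]^(1/4) = (9.27×10⁹)^(1/4) = 310 K.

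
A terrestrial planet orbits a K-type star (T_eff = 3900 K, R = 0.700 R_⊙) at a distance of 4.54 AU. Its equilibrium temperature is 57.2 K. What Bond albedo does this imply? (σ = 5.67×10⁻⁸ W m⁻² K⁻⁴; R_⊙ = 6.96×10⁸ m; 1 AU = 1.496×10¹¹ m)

R_⋆ = 0.700 × 6.96×10⁸ = 4.87×10⁸ m.
d = 4.54 AU = 6.79×10¹¹ m.
L = 4πR_⋆²σT_⋆⁴ = 4π(4.87×10⁸)² × 5.67×10⁻⁸ × (3900)⁴ = 3.91×10²⁵ W.
S = L/(4πd²) = 6.75 W m⁻².
From T_eq⁴ = S(1−A)/(4σ): 1−A = 4σT_eq⁴/S.
1−A = 4 × 5.67×10⁻⁸ × (57.2)⁴ / 6.75 = 0.360.

A ≈ 0.64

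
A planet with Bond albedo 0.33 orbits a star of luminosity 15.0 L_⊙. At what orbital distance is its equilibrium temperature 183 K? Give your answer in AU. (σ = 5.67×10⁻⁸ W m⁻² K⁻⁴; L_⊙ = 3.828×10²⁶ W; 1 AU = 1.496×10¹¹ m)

L = 15.0 × 3.828×10²⁶ = 5.74×10²⁷ W.
From T_eq⁴ = L(1−A)/(16πσd²): d = √[L(1−A)/(16πσT_eq⁴)].
d = √[5.74×10²⁷ × 0.67 / (16π × 5.67×10⁻⁸ × (183)⁴)] = 1.10×10¹² m = 7.33 AU.

d ≈ 7.33 AU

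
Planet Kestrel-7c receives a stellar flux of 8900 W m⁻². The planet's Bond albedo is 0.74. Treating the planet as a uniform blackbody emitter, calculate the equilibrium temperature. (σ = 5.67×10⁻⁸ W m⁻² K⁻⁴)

T_eq ≈ 318 K

Energy balance: absorbed = emitted ⇒ πR²·S(1−A) = 4πR²·σT_eq⁴, so T_eq⁴ = S(1−A)/(4σ).
T_eq = [8900 × 0.26 / (4 × 5.67×10⁻⁸)]^(1/4) = (1.02×10¹⁰)^(1/4) = 318 K.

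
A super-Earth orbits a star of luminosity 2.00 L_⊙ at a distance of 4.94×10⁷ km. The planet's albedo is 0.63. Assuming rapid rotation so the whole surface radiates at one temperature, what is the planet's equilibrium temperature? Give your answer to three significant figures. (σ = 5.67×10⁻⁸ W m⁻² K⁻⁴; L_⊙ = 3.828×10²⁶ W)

T_eq ≈ 449 K

d = 4.94×10⁷ km = 4.94×10¹⁰ m.
L = 2.00 × 3.828×10²⁶ = 7.66×10²⁶ W.
Flux: S = L/(4πd²) = 7.66×10²⁶/(4π×(4.94×10¹⁰)²) = 2.50×10⁴ W m⁻².
Energy balance: absorbed = emitted ⇒ πR²·S(1−A) = 4πR²·σT_eq⁴, so T_eq⁴ = S(1−A)/(4σ).
T_eq = [2.50×10⁴ × 0.37 / (4 × 5.67×10⁻⁸)]^(1/4) = (4.07×10¹⁰)^(1/4) = 449 K.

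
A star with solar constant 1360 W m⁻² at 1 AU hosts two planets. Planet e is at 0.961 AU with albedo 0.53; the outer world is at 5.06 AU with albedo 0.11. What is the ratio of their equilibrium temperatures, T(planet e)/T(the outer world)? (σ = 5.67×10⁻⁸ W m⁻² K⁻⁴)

T_eq = [S₀(1−A)/(4σd²)]^(1/4), so T ∝ (1−A)^(1/4) / √d.
T₁ = [1360×0.47/(4×5.67×10⁻⁸×0.961²)]^(1/4) = 235.04 K.
T₂ = [1360×0.89/(4×5.67×10⁻⁸×5.06²)]^(1/4) = 120.16 K.

T₁/T₂ ≈ 1.956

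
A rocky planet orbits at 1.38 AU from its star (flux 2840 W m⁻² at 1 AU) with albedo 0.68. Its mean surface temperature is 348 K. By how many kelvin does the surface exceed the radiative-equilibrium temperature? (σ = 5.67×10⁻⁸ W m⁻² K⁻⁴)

S = 2840/1.38² = 1491 W m⁻².
T_eq = [S(1−A)/(4σ)]^(1/4) = [1491×0.32/(4×5.67×10⁻⁸)]^(1/4) = 214.2 K.
ΔT = T_surf − T_eq = 348 − 214.2.

ΔT ≈ 133.8 K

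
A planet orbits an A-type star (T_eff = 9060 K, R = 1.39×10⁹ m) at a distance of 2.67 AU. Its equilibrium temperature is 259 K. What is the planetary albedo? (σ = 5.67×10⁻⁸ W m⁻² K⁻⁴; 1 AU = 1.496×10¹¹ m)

A ≈ 0.78

d = 2.67 AU = 3.99×10¹¹ m.
L = 4πR_⋆²σT_⋆⁴ = 4π(1.39×10⁹)² × 5.67×10⁻⁸ × (9060)⁴ = 9.28×10²⁷ W.
S = L/(4πd²) = 4630 W m⁻².
From T_eq⁴ = S(1−A)/(4σ): 1−A = 4σT_eq⁴/S.
1−A = 4 × 5.67×10⁻⁸ × (259)⁴ / 4630 = 0.221.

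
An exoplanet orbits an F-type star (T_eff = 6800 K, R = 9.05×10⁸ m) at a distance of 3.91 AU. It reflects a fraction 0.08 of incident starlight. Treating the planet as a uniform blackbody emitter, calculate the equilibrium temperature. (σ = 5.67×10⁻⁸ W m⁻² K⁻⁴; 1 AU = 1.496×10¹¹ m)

d = 3.91 AU = 5.85×10¹¹ m.
L = 4πR_⋆²σT_⋆⁴ = 4π(9.05×10⁸)² × 5.67×10⁻⁸ × (6800)⁴ = 1.25×10²⁷ W.
S = L/(4πd²) = 290 W m⁻².
Energy balance: absorbed = emitted ⇒ πR²·S(1−A) = 4πR²·σT_eq⁴, so T_eq⁴ = S(1−A)/(4σ).
T_eq = [290 × 0.92 / (4 × 5.67×10⁻⁸)]^(1/4) = (1.18×10⁹)^(1/4) = 185 K.

T_eq ≈ 185 K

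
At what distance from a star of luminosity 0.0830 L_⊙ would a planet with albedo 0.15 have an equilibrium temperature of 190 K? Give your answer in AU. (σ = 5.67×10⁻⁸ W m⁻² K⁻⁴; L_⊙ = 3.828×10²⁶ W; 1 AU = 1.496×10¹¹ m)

d ≈ 0.570 AU

L = 0.0830 × 3.828×10²⁶ = 3.18×10²⁵ W.
From T_eq⁴ = L(1−A)/(16πσd²): d = √[L(1−A)/(16πσT_eq⁴)].
d = √[3.18×10²⁵ × 0.85 / (16π × 5.67×10⁻⁸ × (190)⁴)] = 8.53×10¹⁰ m = 0.570 AU.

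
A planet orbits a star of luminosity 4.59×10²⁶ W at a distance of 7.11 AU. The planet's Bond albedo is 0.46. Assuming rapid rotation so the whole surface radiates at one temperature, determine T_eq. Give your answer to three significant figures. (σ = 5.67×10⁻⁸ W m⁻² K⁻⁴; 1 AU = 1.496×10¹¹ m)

T_eq ≈ 93.6 K

d = 7.11 AU = 1.06×10¹² m.
Flux: S = L/(4πd²) = 4.59×10²⁶/(4π×(1.06×10¹²)²) = 32.3 W m⁻².
Energy balance: absorbed = emitted ⇒ πR²·S(1−A) = 4πR²·σT_eq⁴, so T_eq⁴ = S(1−A)/(4σ).
T_eq = [32.3 × 0.54 / (4 × 5.67×10⁻⁸)]^(1/4) = (7.69×10⁷)^(1/4) = 93.6 K.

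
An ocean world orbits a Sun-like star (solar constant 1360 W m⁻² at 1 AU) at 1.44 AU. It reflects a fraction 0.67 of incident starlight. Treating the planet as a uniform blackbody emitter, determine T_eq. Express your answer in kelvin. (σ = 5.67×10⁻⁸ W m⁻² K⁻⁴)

Flux at 1.44 AU: S = 1360/1.44² = 656 W m⁻².
Energy balance: absorbed = emitted ⇒ πR²·S(1−A) = 4πR²·σT_eq⁴, so T_eq⁴ = S(1−A)/(4σ).
T_eq = [656 × 0.33 / (4 × 5.67×10⁻⁸)]^(1/4) = (9.54×10⁸)^(1/4) = 176 K.

T_eq ≈ 176 K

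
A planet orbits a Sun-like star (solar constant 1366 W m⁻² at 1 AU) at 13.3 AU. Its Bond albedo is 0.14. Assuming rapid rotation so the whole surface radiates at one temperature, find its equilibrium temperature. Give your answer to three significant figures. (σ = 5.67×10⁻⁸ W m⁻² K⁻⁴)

T_eq ≈ 73.6 K

Flux at 13.3 AU: S = 1366/13.3² = 7.72 W m⁻².
Energy balance: absorbed = emitted ⇒ πR²·S(1−A) = 4πR²·σT_eq⁴, so T_eq⁴ = S(1−A)/(4σ).
T_eq = [7.72 × 0.86 / (4 × 5.67×10⁻⁸)]^(1/4) = (2.93×10⁷)^(1/4) = 73.6 K.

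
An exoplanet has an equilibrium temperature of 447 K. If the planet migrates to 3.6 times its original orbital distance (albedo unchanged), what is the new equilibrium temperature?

T_eq ≈ 236 K

T_eq ∝ L^(1/4) · d^(−1/2).
T′ = 447 / 3.6^(1/2) = 236 K.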